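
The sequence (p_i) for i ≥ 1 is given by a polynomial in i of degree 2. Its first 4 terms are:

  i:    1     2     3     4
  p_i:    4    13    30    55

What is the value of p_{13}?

640

1st diffs: 9, 17, 25.
2nd diffs: 8, 8 (constant).
Newton forward-difference form: p_i = 4 + 9·C(i-1,1) + 8·C(i-1,2).
At i = 13: i-1 = 12, so p_{13} = 4 + 108 + 528 = 640.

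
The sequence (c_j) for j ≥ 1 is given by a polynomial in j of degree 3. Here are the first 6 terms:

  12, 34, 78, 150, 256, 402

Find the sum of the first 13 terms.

12454

1st diffs: 22, 44, 72, 106, 146.
2nd diffs: 22, 28, 34, 40.
3rd diffs: 6, 6, 6 (constant).
Newton forward-difference form: c_j = 12 + 22·C(j-1,1) + 22·C(j-1,2) + 6·C(j-1,3).
Continuing: …, 594, 838, 1140, 1506, …, c_{13} = 3048.
Summing j = 1..13 (13 terms) gives 12454.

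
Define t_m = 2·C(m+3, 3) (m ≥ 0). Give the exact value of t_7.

C(10, 3) = 120, so t_7 = 240.

240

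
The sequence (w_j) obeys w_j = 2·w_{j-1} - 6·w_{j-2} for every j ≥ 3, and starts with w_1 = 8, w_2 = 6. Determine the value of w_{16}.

476928

Iterate the recurrence:
w_3 = -36, w_4 = -108, w_5 = 0, …, w_{13} = 82944, w_{14} = -736128, w_{15} = -1969920, w_{16} = 476928.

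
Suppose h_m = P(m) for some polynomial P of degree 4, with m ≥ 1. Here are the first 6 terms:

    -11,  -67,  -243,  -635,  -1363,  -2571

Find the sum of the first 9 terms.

1st diffs: -56, -176, -392, -728, -1208.
2nd diffs: -120, -216, -336, -480.
3rd diffs: -96, -120, -144.
4th diffs: -24, -24 (constant).
Newton forward-difference form: h_m = -11 + (-56)·C(m-1,1) + (-120)·C(m-1,2) + (-96)·C(m-1,3) + (-24)·C(m-1,4).
Continuing: -4427, -7123, -10875.
Summing m = 1..9 (9 terms) gives -27315.

-27315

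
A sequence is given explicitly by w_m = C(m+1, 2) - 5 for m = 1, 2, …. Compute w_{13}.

86

C(14, 2) = 91, so w_{13} = 86.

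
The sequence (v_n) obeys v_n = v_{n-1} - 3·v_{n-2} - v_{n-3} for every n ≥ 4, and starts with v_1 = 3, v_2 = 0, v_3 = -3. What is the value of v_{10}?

Applying the relation repeatedly:
v_4 = -6  v_5 = 3  v_6 = 24  v_7 = 21  v_8 = -54  v_9 = -141  v_{10} = 0.

0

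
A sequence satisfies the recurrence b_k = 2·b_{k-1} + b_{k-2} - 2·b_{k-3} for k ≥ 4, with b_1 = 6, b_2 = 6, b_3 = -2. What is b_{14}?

-21834

Iterate the recurrence:
b_4 = -10  b_5 = -34  b_6 = -74  …  b_{11} = -2722  b_{12} = -5450  b_{13} = -10914  b_{14} = -21834.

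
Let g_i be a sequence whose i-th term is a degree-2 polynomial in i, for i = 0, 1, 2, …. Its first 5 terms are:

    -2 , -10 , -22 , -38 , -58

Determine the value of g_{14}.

1st diffs: -8, -12, -16, -20.
2nd diffs: -4, -4, -4 (constant).
Newton forward-difference form: g_i = -2 + (-8)·C(i,1) + (-4)·C(i,2).
At i = 14: i = 14, so g_{14} = -2 - 112 - 364 = -478.

-478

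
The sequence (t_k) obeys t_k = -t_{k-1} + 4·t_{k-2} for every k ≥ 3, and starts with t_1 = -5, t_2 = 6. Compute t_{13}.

-267610

t_3 = -26;  t_4 = 50;  t_5 = -154;  …;  t_{10} = 15810;  t_{11} = -40874;  t_{12} = 104114;  t_{13} = -267610.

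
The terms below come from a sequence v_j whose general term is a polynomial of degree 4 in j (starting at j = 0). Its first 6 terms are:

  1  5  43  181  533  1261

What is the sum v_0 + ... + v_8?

1st diffs: 4, 38, 138, 352, 728.
2nd diffs: 34, 100, 214, 376.
3rd diffs: 66, 114, 162.
4th diffs: 48, 48 (constant).
Newton forward-difference form: v_j = 1 + 4·C(j,1) + 34·C(j,2) + 66·C(j,3) + 48·C(j,4).
Continuing: 2575, 4733, 8041.
Summing j = 0..8 (9 terms) gives 17373.

17373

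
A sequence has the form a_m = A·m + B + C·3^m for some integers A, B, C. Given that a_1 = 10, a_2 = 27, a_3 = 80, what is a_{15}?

43046708

At m = 1, 2, 3: A + B + 3C = 10; 2A + B + 9C = 27; 3A + B + 27C = 80.
Subtracting the first from the second: A + 6C = 17.
Subtracting the second from the third: A + 18C = 53.
Solving: C = 3, A = -1, then B = 2.
Therefore a_{15} = -15 + 2 + 3·14348907 = 43046708.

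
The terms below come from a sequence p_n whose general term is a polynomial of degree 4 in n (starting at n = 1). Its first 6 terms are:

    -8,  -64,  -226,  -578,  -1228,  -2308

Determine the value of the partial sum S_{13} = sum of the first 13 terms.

-125736

1st diffs: -56, -162, -352, -650, -1080.
2nd diffs: -106, -190, -298, -430.
3rd diffs: -84, -108, -132.
4th diffs: -24, -24 (constant).
So p_n = -n^4 - 4n^3 - 4n^2 - n + 2.
Continuing: …, -3974, -6406, -9808, -14408, …, p_{13} = -38036.
Summing n = 1..13 (13 terms) gives -125736.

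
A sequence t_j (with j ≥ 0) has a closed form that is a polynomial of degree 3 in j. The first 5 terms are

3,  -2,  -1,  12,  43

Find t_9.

1st diffs: -5, 1, 13, 31.
2nd diffs: 6, 12, 18.
3rd diffs: 6, 6 (constant).
So t_j = j^3 - 6j + 3.
Evaluating at j = 9 gives t_9 = 678.

678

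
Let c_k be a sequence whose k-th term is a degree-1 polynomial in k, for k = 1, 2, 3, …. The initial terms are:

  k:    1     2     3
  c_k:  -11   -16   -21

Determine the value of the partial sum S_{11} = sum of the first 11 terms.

-396

1st diffs: -5, -5 (constant).
So c_k = -5k - 6.
Continuing: …, -26, -31, -36, -41, …, c_{11} = -61.
Summing k = 1..11 (11 terms) gives -396.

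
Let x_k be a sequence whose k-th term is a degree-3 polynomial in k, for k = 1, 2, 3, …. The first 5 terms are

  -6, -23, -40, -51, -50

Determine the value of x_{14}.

1489

1st diffs: -17, -17, -11, 1.
2nd diffs: 0, 6, 12.
3rd diffs: 6, 6 (constant).
Newton forward-difference form: x_k = -6 + (-17)·C(k-1,1) + 6·C(k-1,3).
At k = 14: k-1 = 13, so x_{14} = -6 - 221 + 1716 = 1489.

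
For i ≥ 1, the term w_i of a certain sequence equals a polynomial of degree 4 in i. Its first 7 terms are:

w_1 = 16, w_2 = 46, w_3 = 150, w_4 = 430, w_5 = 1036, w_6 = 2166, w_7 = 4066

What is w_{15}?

1st diffs: 30, 104, 280, 606, 1130, 1900.
2nd diffs: 74, 176, 326, 524, 770.
3rd diffs: 102, 150, 198, 246.
4th diffs: 48, 48, 48 (constant).
Newton forward-difference form: w_i = 16 + 30·C(i-1,1) + 74·C(i-1,2) + 102·C(i-1,3) + 48·C(i-1,4).
At i = 15: i-1 = 14, so w_{15} = 16 + 420 + 6734 + 37128 + 48048 = 92346.

92346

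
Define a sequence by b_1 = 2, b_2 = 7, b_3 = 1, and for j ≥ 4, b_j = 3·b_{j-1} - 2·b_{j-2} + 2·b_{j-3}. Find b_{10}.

Step forward from the initial values:
b_4 = -7  b_5 = -9  b_6 = -11  b_7 = -29  b_8 = -83  b_9 = -213  b_{10} = -531.

-531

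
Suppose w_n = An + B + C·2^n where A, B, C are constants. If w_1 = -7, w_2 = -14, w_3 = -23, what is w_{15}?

-32843

Plug in n = 1, 2, 3: A + B + 2C = -7; 2A + B + 4C = -14; 3A + B + 8C = -23.
Subtracting the first from the second: A + 2C = -7.
Subtracting the second from the third: A + 4C = -9.
Solving: C = -1, A = -5, then B = 0.
Therefore w_{15} = -75 + 0 + (-1)·32768 = -32843.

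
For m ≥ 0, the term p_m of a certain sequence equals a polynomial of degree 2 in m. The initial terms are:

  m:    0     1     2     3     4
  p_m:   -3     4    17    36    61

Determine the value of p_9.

1st diffs: 7, 13, 19, 25.
2nd diffs: 6, 6, 6 (constant).
So p_m = 3m^2 + 4m - 3.
Evaluating at m = 9 gives p_9 = 276.

276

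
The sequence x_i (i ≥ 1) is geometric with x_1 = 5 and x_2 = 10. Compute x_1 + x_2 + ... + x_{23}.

Common ratio r = 2.
x_i = 5·2^(i-1).
S = 5·(2^23 - 1)/(2 - 1) = 5·(8388608 - 1)/(1) = 41943035.

41943035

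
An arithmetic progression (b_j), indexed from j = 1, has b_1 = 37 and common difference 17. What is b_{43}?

b_j = 37 + (j - 1)·17.
b_{43} = 37 + 42·17 = 751.

751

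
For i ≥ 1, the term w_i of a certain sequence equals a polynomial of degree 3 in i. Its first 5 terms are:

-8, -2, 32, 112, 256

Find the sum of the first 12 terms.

15370

1st diffs: 6, 34, 80, 144.
2nd diffs: 28, 46, 64.
3rd diffs: 18, 18 (constant).
Newton forward-difference form: w_i = -8 + 6·C(i-1,1) + 28·C(i-1,2) + 18·C(i-1,3).
Continuing: …, 482, 808, 1252, 1832, …, w_{12} = 4568.
Summing i = 1..12 (12 terms) gives 15370.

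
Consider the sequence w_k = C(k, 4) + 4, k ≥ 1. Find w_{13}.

C(13, 4) = 715, so w_{13} = 719.

719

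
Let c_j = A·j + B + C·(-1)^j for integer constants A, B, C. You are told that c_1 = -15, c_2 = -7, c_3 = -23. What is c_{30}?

-119

At j = 1, 2, 3: A + B - C = -15; 2A + B + C = -7; 3A + B - C = -23.
Subtracting the first from the second: A + 2C = 8.
Subtracting the second from the third: A - 2C = -16.
Solving: C = 6, A = -4, then B = -5.
So c_j = -4·j + (-5) + 6·(-1)^j; at j=30 this is -119.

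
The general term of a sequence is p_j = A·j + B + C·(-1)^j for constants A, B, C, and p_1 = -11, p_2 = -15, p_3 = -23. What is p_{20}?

-123

Write the equations: A + B - C = -11; 2A + B + C = -15; 3A + B - C = -23.
Subtracting the first from the second: A + 2C = -4.
Subtracting the second from the third: A - 2C = -8.
Solving: C = 1, A = -6, then B = -4.
Therefore p_{20} = -120 + (-4) + 1·1 = -123.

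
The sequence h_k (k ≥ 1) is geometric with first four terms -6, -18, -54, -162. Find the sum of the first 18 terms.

Common ratio r = 3.
h_k = (-6)·3^(k-1).
S = (-6)·(3^18 - 1)/(3 - 1) = (-6)·(387420489 - 1)/(2) = -1162261464.

-1162261464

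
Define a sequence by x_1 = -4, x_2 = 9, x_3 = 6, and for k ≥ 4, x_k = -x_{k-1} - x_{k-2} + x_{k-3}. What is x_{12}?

-95

Iterate the recurrence:
x_4 = -19, x_5 = 22, x_6 = 3, x_7 = -44, x_8 = 63, x_9 = -16, x_{10} = -91, x_{11} = 170, x_{12} = -95.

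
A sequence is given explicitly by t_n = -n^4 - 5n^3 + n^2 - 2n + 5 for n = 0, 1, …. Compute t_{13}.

-39398

t_{13} = -1·13^4 - 5·13^3 + 1·13^2 - 2·13 + 5 = -39398.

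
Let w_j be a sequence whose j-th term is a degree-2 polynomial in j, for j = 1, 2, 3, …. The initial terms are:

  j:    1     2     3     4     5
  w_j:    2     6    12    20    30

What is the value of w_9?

1st diffs: 4, 6, 8, 10.
2nd diffs: 2, 2, 2 (constant).
Newton forward-difference form: w_j = 2 + 4·C(j-1,1) + 2·C(j-1,2).
At j = 9: j-1 = 8, so w_9 = 2 + 32 + 56 = 90.

90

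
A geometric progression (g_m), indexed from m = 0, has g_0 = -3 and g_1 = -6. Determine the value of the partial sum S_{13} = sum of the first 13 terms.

-24573

Common ratio r = 2.
g_m = (-3)·2^(m-0).
S = (-3)·(2^13 - 1)/(2 - 1) = (-3)·(8192 - 1)/(1) = -24573.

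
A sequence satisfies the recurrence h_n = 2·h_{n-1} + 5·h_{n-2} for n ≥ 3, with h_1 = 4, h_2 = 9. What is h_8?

17541

h_3 = 38; h_4 = 121; h_5 = 432; h_6 = 1469; h_7 = 5098; h_8 = 17541.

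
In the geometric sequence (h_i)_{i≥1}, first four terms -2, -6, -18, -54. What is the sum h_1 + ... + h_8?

-6560

Common ratio r = 3.
h_i = (-2)·3^(i-1).
S = (-2)·(3^8 - 1)/(3 - 1) = (-2)·(6561 - 1)/(2) = -6560.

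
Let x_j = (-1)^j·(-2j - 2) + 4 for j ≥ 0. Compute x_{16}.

-30

(-1)^16 = 1; -2j - 2 at j=16 is -34; so x_{16} = -30.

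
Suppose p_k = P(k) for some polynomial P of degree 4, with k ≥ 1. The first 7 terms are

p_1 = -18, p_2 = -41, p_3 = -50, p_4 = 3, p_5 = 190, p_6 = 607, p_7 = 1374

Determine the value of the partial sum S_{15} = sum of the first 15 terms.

1st diffs: -23, -9, 53, 187, 417, 767.
2nd diffs: 14, 62, 134, 230, 350.
3rd diffs: 48, 72, 96, 120.
4th diffs: 24, 24, 24 (constant).
So p_k = k^4 - 2k^3 - 6k^2 - 6k - 5.
Continuing: …, 2635, 4558, 7335, 11182, …, p_{15} = 42430.
Summing k = 1..15 (15 terms) gives 141277.

141277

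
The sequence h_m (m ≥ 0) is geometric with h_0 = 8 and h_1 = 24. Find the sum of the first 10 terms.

Common ratio r = 3.
h_m = 8·3^(m-0).
S = 8·(3^10 - 1)/(3 - 1) = 8·(59049 - 1)/(2) = 236192.

236192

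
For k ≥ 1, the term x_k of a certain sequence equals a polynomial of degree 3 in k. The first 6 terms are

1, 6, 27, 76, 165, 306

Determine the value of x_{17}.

8721

1st diffs: 5, 21, 49, 89, 141.
2nd diffs: 16, 28, 40, 52.
3rd diffs: 12, 12, 12 (constant).
Newton forward-difference form: x_k = 1 + 5·C(k-1,1) + 16·C(k-1,2) + 12·C(k-1,3).
At k = 17: k-1 = 16, so x_{17} = 1 + 80 + 1920 + 6720 = 8721.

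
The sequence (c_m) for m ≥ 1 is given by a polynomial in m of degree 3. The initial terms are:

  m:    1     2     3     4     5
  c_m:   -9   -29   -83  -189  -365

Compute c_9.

-2129

1st diffs: -20, -54, -106, -176.
2nd diffs: -34, -52, -70.
3rd diffs: -18, -18 (constant).
So c_m = -3m^3 + m^2 - 2m - 5.
Evaluating at m = 9 gives c_9 = -2129.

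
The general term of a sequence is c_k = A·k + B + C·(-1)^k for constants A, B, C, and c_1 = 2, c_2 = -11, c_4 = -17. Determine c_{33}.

Plug in k = 1, 2, 4: A + B - C = 2; 2A + B + C = -11; 4A + B + C = -17.
Subtracting the first from the second: A + 2C = -13.
Subtracting the second from the third: 2A = -6.
Solving: C = -5, A = -3, then B = 0.
Hence c_{33} = -3·33 + 0 + (-5)·(-1) = -94.

-94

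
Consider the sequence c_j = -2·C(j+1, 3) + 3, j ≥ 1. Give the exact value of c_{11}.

C(12, 3) = 220, so c_{11} = -437.

-437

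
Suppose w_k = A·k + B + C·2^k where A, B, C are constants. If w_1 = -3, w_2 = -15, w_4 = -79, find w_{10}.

At k = 1, 2, 4: A + B + 2C = -3; 2A + B + 4C = -15; 4A + B + 16C = -79.
Subtracting the first from the second: A + 2C = -12.
Subtracting the second from the third: 2A + 12C = -64.
Solving: C = -5, A = -2, then B = 9.
Therefore w_{10} = -20 + 9 + (-5)·1024 = -5131.

-5131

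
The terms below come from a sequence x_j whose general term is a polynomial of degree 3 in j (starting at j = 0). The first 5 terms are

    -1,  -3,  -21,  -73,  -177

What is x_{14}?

-8037

1st diffs: -2, -18, -52, -104.
2nd diffs: -16, -34, -52.
3rd diffs: -18, -18 (constant).
Newton forward-difference form: x_j = -1 + (-2)·C(j,1) + (-16)·C(j,2) + (-18)·C(j,3).
At j = 14: j = 14, so x_{14} = -1 - 28 - 1456 - 6552 = -8037.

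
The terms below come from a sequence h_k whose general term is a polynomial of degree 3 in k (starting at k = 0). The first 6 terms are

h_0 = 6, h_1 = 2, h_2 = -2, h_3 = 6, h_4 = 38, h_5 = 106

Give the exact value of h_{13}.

3386

1st diffs: -4, -4, 8, 32, 68.
2nd diffs: 0, 12, 24, 36.
3rd diffs: 12, 12, 12 (constant).
Newton forward-difference form: h_k = 6 + (-4)·C(k,1) + 12·C(k,3).
At k = 13: k = 13, so h_{13} = 6 - 52 + 3432 = 3386.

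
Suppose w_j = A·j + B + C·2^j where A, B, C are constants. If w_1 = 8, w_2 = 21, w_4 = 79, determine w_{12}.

Write the equations: A + B + 2C = 8; 2A + B + 4C = 21; 4A + B + 16C = 79.
Subtracting the first from the second: A + 2C = 13.
Subtracting the second from the third: 2A + 12C = 58.
Solving: C = 4, A = 5, then B = -5.
So w_j = 5·j + (-5) + 4·2^j; at j=12 this is 16439.

16439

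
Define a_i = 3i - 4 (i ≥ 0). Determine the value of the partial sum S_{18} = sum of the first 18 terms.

387

Over i = 0..17: Σi = 153.
Total = (3)·153 + (-4)·18 = 387.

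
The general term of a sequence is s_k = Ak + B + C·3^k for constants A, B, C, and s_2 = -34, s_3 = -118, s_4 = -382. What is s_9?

-98362

Write the equations: 2A + B + 9C = -34; 3A + B + 27C = -118; 4A + B + 81C = -382.
Subtracting the first from the second: A + 18C = -84.
Subtracting the second from the third: A + 54C = -264.
Solving: C = -5, A = 6, then B = -1.
Hence s_9 = 6·9 + (-1) + (-5)·19683 = -98362.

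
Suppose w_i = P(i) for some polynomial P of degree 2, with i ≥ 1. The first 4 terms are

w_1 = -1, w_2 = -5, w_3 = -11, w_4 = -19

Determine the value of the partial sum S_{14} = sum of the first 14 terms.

-1106

1st diffs: -4, -6, -8.
2nd diffs: -2, -2 (constant).
Newton forward-difference form: w_i = -1 + (-4)·C(i-1,1) + (-2)·C(i-1,2).
Continuing: …, -29, -41, -55, -71, …, w_{14} = -209.
Summing i = 1..14 (14 terms) gives -1106.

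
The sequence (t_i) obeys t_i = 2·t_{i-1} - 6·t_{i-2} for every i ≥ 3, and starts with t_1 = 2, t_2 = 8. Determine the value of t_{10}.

Iterate the recurrence:
t_3 = 4, t_4 = -40, t_5 = -104, t_6 = 32, t_7 = 688, t_8 = 1184, t_9 = -1760, t_{10} = -10624.

-10624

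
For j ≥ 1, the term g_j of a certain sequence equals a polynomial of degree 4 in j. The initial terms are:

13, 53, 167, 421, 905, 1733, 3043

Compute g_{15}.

55355

1st diffs: 40, 114, 254, 484, 828, 1310.
2nd diffs: 74, 140, 230, 344, 482.
3rd diffs: 66, 90, 114, 138.
4th diffs: 24, 24, 24 (constant).
So g_j = j^4 + j^3 + 6j^2 + 5.
Evaluating at j = 15 gives g_{15} = 55355.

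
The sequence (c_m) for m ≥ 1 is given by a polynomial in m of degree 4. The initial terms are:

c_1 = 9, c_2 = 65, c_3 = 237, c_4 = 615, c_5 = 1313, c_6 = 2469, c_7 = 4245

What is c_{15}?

1st diffs: 56, 172, 378, 698, 1156, 1776.
2nd diffs: 116, 206, 320, 458, 620.
3rd diffs: 90, 114, 138, 162.
4th diffs: 24, 24, 24 (constant).
Newton forward-difference form: c_m = 9 + 56·C(m-1,1) + 116·C(m-1,2) + 90·C(m-1,3) + 24·C(m-1,4).
At m = 15: m-1 = 14, so c_{15} = 9 + 784 + 10556 + 32760 + 24024 = 68133.

68133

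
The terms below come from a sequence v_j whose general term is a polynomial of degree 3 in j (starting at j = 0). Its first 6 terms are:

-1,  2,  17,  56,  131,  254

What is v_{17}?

9842

1st diffs: 3, 15, 39, 75, 123.
2nd diffs: 12, 24, 36, 48.
3rd diffs: 12, 12, 12 (constant).
Newton forward-difference form: v_j = -1 + 3·C(j,1) + 12·C(j,2) + 12·C(j,3).
At j = 17: j = 17, so v_{17} = -1 + 51 + 1632 + 8160 = 9842.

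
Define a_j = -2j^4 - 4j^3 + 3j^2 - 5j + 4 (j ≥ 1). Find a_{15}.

a_{15} = -2·15^4 - 4·15^3 + 3·15^2 - 5·15 + 4 = -114146.

-114146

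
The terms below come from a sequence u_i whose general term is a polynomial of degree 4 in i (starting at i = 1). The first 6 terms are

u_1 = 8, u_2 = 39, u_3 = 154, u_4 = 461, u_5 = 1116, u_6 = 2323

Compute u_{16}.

123953

1st diffs: 31, 115, 307, 655, 1207.
2nd diffs: 84, 192, 348, 552.
3rd diffs: 108, 156, 204.
4th diffs: 48, 48 (constant).
So u_i = 2i^4 - 2i^3 + 4i^2 + 3i + 1.
Evaluating at i = 16 gives u_{16} = 123953.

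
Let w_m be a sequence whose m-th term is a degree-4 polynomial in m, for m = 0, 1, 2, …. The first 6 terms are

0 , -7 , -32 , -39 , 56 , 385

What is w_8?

4816

1st diffs: -7, -25, -7, 95, 329.
2nd diffs: -18, 18, 102, 234.
3rd diffs: 36, 84, 132.
4th diffs: 48, 48 (constant).
So w_m = 2m^4 - 6m^3 - 5m^2 + 2m.
Evaluating at m = 8 gives w_8 = 4816.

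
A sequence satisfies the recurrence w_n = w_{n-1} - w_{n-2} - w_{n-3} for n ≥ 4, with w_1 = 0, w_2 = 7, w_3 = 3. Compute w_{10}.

w_4 = -4;  w_5 = -14;  w_6 = -13;  w_7 = 5;  w_8 = 32;  w_9 = 40;  w_{10} = 3.

3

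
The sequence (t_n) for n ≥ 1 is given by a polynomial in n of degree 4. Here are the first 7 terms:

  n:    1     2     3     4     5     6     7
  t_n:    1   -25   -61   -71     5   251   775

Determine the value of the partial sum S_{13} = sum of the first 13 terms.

1st diffs: -26, -36, -10, 76, 246, 524.
2nd diffs: -10, 26, 86, 170, 278.
3rd diffs: 36, 60, 84, 108.
4th diffs: 24, 24, 24 (constant).
Newton forward-difference form: t_n = 1 + (-26)·C(n-1,1) + (-10)·C(n-1,2) + 36·C(n-1,3) + 24·C(n-1,4).
Continuing: …, 1709, 3209, 5455, 8651, …, t_{13} = 18829.
Summing n = 1..13 (13 terms) gives 51753.

51753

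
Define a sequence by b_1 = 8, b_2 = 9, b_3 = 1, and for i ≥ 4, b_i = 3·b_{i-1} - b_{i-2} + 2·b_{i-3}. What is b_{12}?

75673

Applying the relation repeatedly:
b_4 = 10;  b_5 = 47;  b_6 = 133;  b_7 = 372;  b_8 = 1077;  b_9 = 3125;  b_{10} = 9042;  b_{11} = 26155;  b_{12} = 75673.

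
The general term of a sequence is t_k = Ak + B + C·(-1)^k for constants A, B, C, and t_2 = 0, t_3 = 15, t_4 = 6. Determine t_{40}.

The three given values yield: 2A + B + C = 0; 3A + B - C = 15; 4A + B + C = 6.
Subtracting the first from the second: A - 2C = 15.
Subtracting the second from the third: A + 2C = -9.
Solving: C = -6, A = 3, then B = 0.
Hence t_{40} = 3·40 + 0 + (-6)·1 = 114.

114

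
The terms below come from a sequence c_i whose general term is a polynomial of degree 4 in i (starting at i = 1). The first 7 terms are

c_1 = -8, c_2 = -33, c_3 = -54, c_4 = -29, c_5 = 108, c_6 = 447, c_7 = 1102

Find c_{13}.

1st diffs: -25, -21, 25, 137, 339, 655.
2nd diffs: 4, 46, 112, 202, 316.
3rd diffs: 42, 66, 90, 114.
4th diffs: 24, 24, 24 (constant).
Newton forward-difference form: c_i = -8 + (-25)·C(i-1,1) + 4·C(i-1,2) + 42·C(i-1,3) + 24·C(i-1,4).
At i = 13: i-1 = 12, so c_{13} = -8 - 300 + 264 + 9240 + 11880 = 21076.

21076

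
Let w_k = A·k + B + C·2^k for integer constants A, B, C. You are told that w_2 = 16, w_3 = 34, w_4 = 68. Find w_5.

134

The three given values yield: 2A + B + 4C = 16; 3A + B + 8C = 34; 4A + B + 16C = 68.
Subtracting the first from the second: A + 4C = 18.
Subtracting the second from the third: A + 8C = 34.
Solving: C = 4, A = 2, then B = -4.
Therefore w_5 = 10 + (-4) + 4·32 = 134.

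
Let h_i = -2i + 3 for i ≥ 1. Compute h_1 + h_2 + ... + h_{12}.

Over i = 1..12: Σi = 78.
Total = (-2)·78 + (3)·12 = -120.

-120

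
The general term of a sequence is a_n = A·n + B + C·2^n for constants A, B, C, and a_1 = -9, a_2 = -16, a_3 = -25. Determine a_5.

The three given values yield: A + B + 2C = -9; 2A + B + 4C = -16; 3A + B + 8C = -25.
Subtracting the first from the second: A + 2C = -7.
Subtracting the second from the third: A + 4C = -9.
Solving: C = -1, A = -5, then B = -2.
Therefore a_5 = -25 + (-2) + (-1)·32 = -59.

-59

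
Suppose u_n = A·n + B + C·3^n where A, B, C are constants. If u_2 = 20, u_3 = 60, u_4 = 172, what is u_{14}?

Plug in n = 2, 3, 4: 2A + B + 9C = 20; 3A + B + 27C = 60; 4A + B + 81C = 172.
Subtracting the first from the second: A + 18C = 40.
Subtracting the second from the third: A + 54C = 112.
Solving: C = 2, A = 4, then B = -6.
Hence u_{14} = 4·14 + (-6) + 2·4782969 = 9565988.

9565988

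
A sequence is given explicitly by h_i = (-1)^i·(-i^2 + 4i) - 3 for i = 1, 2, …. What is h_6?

(-1)^6 = 1; -i^2 + 4i at i=6 is -12; so h_6 = -15.

-15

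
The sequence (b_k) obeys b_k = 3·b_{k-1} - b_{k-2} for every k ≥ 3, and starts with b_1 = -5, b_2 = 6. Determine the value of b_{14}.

960198

Applying the relation repeatedly:
b_3 = 23  b_4 = 63  b_5 = 166  …  b_{11} = 53510  b_{12} = 140091  b_{13} = 366763  b_{14} = 960198.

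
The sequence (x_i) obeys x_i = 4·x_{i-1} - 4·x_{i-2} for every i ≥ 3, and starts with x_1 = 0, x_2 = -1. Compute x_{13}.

Step forward from the initial values:
x_3 = -4  x_4 = -12  x_5 = -32  …  x_{10} = -2304  x_{11} = -5120  x_{12} = -11264  x_{13} = -24576.
(Characteristic roots are 2 and 2.)

-24576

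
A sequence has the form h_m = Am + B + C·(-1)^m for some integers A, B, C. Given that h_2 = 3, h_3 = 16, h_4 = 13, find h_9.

Plug in m = 2, 3, 4: 2A + B + C = 3; 3A + B - C = 16; 4A + B + C = 13.
Subtracting the first from the second: A - 2C = 13.
Subtracting the second from the third: A + 2C = -3.
Solving: C = -4, A = 5, then B = -3.
Hence h_9 = 5·9 + (-3) + (-4)·(-1) = 46.

46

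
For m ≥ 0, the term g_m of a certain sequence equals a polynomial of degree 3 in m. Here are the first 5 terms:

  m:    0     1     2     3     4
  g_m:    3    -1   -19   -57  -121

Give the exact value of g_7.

-529

1st diffs: -4, -18, -38, -64.
2nd diffs: -14, -20, -26.
3rd diffs: -6, -6 (constant).
Newton forward-difference form: g_m = 3 + (-4)·C(m,1) + (-14)·C(m,2) + (-6)·C(m,3).
At m = 7: m = 7, so g_7 = 3 - 28 - 294 - 210 = -529.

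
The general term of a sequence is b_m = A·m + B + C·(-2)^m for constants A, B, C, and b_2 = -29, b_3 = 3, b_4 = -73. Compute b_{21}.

6291363

Write the equations: 2A + B + 4C = -29; 3A + B - 8C = 3; 4A + B + 16C = -73.
Subtracting the first from the second: A - 12C = 32.
Subtracting the second from the third: A + 24C = -76.
Solving: C = -3, A = -4, then B = -9.
Hence b_{21} = -4·21 + (-9) + (-3)·(-2097152) = 6291363.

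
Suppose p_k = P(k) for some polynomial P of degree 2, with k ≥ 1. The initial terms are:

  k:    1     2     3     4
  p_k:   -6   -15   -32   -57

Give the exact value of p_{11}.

-456

1st diffs: -9, -17, -25.
2nd diffs: -8, -8 (constant).
Newton forward-difference form: p_k = -6 + (-9)·C(k-1,1) + (-8)·C(k-1,2).
At k = 11: k-1 = 10, so p_{11} = -6 - 90 - 360 = -456.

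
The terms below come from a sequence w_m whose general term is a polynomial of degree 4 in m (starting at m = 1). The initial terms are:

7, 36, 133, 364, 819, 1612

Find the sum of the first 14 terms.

1st diffs: 29, 97, 231, 455, 793.
2nd diffs: 68, 134, 224, 338.
3rd diffs: 66, 90, 114.
4th diffs: 24, 24 (constant).
Newton forward-difference form: w_m = 7 + 29·C(m-1,1) + 68·C(m-1,2) + 66·C(m-1,3) + 24·C(m-1,4).
Continuing: …, 2881, 4788, 7519, 11284, …, w_{14} = 41724.
Summing m = 1..14 (14 terms) gives 141603.

141603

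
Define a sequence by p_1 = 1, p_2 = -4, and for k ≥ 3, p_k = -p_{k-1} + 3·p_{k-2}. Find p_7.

p_3 = 7, p_4 = -19, p_5 = 40, p_6 = -97, p_7 = 217.

217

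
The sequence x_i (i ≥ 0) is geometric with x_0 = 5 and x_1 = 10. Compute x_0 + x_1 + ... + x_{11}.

20475

Common ratio r = 2.
x_i = 5·2^(i-0).
S = 5·(2^12 - 1)/(2 - 1) = 5·(4096 - 1)/(1) = 20475.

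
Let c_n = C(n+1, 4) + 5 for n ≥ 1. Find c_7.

C(8, 4) = 70, so c_7 = 75.

75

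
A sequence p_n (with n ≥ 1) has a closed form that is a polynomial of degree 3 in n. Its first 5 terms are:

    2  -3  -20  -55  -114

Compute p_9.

1st diffs: -5, -17, -35, -59.
2nd diffs: -12, -18, -24.
3rd diffs: -6, -6 (constant).
Newton forward-difference form: p_n = 2 + (-5)·C(n-1,1) + (-12)·C(n-1,2) + (-6)·C(n-1,3).
At n = 9: n-1 = 8, so p_9 = 2 - 40 - 336 - 336 = -710.

-710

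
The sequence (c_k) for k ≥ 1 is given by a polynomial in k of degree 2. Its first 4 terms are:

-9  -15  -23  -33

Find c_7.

1st diffs: -6, -8, -10.
2nd diffs: -2, -2 (constant).
Newton forward-difference form: c_k = -9 + (-6)·C(k-1,1) + (-2)·C(k-1,2).
At k = 7: k-1 = 6, so c_7 = -9 - 36 - 30 = -75.

-75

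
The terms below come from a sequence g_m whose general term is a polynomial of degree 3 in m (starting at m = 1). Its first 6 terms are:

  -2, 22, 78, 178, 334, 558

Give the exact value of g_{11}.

1st diffs: 24, 56, 100, 156, 224.
2nd diffs: 32, 44, 56, 68.
3rd diffs: 12, 12, 12 (constant).
Newton forward-difference form: g_m = -2 + 24·C(m-1,1) + 32·C(m-1,2) + 12·C(m-1,3).
At m = 11: m-1 = 10, so g_{11} = -2 + 240 + 1440 + 1440 = 3118.

3118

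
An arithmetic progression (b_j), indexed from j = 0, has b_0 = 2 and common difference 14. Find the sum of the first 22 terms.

3278

b_j = 2 + (j - 0)·14.
b_{21} = 296; S = 22·(2 + 296)/2 = 3278.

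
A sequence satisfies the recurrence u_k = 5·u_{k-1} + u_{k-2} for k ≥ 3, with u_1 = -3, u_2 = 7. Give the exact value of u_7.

23377

Iterate the recurrence:
u_3 = 32, u_4 = 167, u_5 = 867, u_6 = 4502, u_7 = 23377.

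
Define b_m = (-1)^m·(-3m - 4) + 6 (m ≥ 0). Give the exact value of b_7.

(-1)^7 = -1; -3m - 4 at m=7 is -25; so b_7 = 31.

31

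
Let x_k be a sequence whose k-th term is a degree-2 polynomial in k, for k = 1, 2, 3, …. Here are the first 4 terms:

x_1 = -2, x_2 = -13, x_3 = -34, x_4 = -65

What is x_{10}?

-461

1st diffs: -11, -21, -31.
2nd diffs: -10, -10 (constant).
Newton forward-difference form: x_k = -2 + (-11)·C(k-1,1) + (-10)·C(k-1,2).
At k = 10: k-1 = 9, so x_{10} = -2 - 99 - 360 = -461.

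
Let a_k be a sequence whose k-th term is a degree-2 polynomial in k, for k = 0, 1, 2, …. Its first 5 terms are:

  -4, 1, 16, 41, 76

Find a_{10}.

496

1st diffs: 5, 15, 25, 35.
2nd diffs: 10, 10, 10 (constant).
Newton forward-difference form: a_k = -4 + 5·C(k,1) + 10·C(k,2).
At k = 10: k = 10, so a_{10} = -4 + 50 + 450 = 496.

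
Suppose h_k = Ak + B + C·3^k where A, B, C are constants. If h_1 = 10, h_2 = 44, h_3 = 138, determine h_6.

Write the equations: A + B + 3C = 10; 2A + B + 9C = 44; 3A + B + 27C = 138.
Subtracting the first from the second: A + 6C = 34.
Subtracting the second from the third: A + 18C = 94.
Solving: C = 5, A = 4, then B = -9.
Hence h_6 = 4·6 + (-9) + 5·729 = 3660.

3660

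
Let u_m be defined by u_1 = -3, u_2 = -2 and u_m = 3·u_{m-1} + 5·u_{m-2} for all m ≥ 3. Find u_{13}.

u_3 = -21; u_4 = -73; u_5 = -324; …; u_{10} = -414557; u_{11} = -1738116; u_{12} = -7287133; u_{13} = -30551979.

-30551979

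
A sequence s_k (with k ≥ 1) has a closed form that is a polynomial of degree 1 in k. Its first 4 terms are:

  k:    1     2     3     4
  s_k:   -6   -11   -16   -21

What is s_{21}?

1st diffs: -5, -5, -5 (constant).
So s_k = -5k - 1.
Evaluating at k = 21 gives s_{21} = -106.

-106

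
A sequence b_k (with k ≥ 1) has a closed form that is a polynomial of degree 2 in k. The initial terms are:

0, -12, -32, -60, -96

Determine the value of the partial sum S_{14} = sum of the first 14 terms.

1st diffs: -12, -20, -28, -36.
2nd diffs: -8, -8, -8 (constant).
Newton forward-difference form: b_k = (-12)·C(k-1,1) + (-8)·C(k-1,2).
Continuing: …, -140, -192, -252, -320, …, b_{14} = -780.
Summing k = 1..14 (14 terms) gives -4004.

-4004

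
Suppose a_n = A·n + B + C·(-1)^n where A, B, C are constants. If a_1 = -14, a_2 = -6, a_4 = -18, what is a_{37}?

At n = 1, 2, 4: A + B - C = -14; 2A + B + C = -6; 4A + B + C = -18.
Subtracting the first from the second: A + 2C = 8.
Subtracting the second from the third: 2A = -12.
Solving: C = 7, A = -6, then B = -1.
Hence a_{37} = -6·37 + (-1) + 7·(-1) = -230.

-230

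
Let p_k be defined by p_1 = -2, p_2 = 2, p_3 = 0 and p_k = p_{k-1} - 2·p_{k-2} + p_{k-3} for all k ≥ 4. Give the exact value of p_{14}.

Compute successive terms:
p_4 = -6  p_5 = -4  p_6 = 8  …  p_{11} = 42  p_{12} = 4  p_{13} = -72  p_{14} = -38.

-38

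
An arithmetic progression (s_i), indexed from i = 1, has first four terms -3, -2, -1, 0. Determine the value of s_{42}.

Common difference d = 1.
s_i = -3 + (i - 1)·1.
s_{42} = -3 + 41·1 = 38.

38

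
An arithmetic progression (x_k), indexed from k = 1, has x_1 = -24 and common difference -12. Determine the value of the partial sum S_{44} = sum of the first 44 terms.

-12408

x_k = -24 + (k - 1)·(-12).
x_{44} = -540; S = 44·(-24 + (-540))/2 = -12408.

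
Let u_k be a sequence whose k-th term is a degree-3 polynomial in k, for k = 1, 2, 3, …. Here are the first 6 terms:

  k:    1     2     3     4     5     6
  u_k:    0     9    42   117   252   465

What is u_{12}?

4389

1st diffs: 9, 33, 75, 135, 213.
2nd diffs: 24, 42, 60, 78.
3rd diffs: 18, 18, 18 (constant).
So u_k = 3k^3 - 6k^2 + 6k - 3.
Evaluating at k = 12 gives u_{12} = 4389.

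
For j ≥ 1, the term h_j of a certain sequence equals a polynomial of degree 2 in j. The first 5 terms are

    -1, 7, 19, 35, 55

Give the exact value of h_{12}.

1st diffs: 8, 12, 16, 20.
2nd diffs: 4, 4, 4 (constant).
So h_j = 2j^2 + 2j - 5.
Evaluating at j = 12 gives h_{12} = 307.

307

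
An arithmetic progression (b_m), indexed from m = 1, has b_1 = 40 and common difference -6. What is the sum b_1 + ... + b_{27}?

-1026

b_m = 40 + (m - 1)·(-6).
b_{27} = -116; S = 27·(40 + (-116))/2 = -1026.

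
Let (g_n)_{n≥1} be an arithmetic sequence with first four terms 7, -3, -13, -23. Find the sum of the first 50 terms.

Common difference d = -10.
g_n = 7 + (n - 1)·(-10).
g_{50} = -483; S = 50·(7 + (-483))/2 = -11900.

-11900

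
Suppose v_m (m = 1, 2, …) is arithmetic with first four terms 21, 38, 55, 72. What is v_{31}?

Common difference d = 17.
v_m = 21 + (m - 1)·17.
v_{31} = 21 + 30·17 = 531.

531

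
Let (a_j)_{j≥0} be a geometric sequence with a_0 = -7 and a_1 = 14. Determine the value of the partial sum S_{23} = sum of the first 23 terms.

-19573421

Common ratio r = -2.
a_j = (-7)·(-2)^(j-0).
S = (-7)·((-2)^23 - 1)/(-2 - 1) = (-7)·(-8388608 - 1)/(-3) = -19573421.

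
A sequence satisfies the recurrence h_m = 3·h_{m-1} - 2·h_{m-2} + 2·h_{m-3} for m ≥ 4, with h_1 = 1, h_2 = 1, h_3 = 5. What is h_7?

Applying the relation repeatedly:
h_4 = 15;  h_5 = 37;  h_6 = 91;  h_7 = 229.

229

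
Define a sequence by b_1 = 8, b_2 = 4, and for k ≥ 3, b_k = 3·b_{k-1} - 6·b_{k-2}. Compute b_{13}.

172044

Compute successive terms:
b_3 = -36  b_4 = -132  b_5 = -180  …  b_{10} = -21060  b_{11} = -69012  b_{12} = -80676  b_{13} = 172044.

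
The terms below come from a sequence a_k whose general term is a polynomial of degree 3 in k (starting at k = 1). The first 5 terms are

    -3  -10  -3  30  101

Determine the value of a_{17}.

8285

1st diffs: -7, 7, 33, 71.
2nd diffs: 14, 26, 38.
3rd diffs: 12, 12 (constant).
Newton forward-difference form: a_k = -3 + (-7)·C(k-1,1) + 14·C(k-1,2) + 12·C(k-1,3).
At k = 17: k-1 = 16, so a_{17} = -3 - 112 + 1680 + 6720 = 8285.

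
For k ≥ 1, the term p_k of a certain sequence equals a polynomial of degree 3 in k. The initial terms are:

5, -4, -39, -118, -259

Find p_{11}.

1st diffs: -9, -35, -79, -141.
2nd diffs: -26, -44, -62.
3rd diffs: -18, -18 (constant).
Newton forward-difference form: p_k = 5 + (-9)·C(k-1,1) + (-26)·C(k-1,2) + (-18)·C(k-1,3).
At k = 11: k-1 = 10, so p_{11} = 5 - 90 - 1170 - 2160 = -3415.

-3415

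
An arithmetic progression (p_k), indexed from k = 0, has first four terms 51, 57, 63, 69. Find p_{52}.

363

Common difference d = 6.
p_k = 51 + (k - 0)·6.
p_{52} = 51 + 52·6 = 363.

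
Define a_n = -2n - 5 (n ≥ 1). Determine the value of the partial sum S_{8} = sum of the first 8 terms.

-112

Over n = 1..8: Σn = 36.
Total = (-2)·36 + (-5)·8 = -112.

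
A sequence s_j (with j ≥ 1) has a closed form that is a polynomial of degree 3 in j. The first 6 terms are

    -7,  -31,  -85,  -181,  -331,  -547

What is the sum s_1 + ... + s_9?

1st diffs: -24, -54, -96, -150, -216.
2nd diffs: -30, -42, -54, -66.
3rd diffs: -12, -12, -12 (constant).
Newton forward-difference form: s_j = -7 + (-24)·C(j-1,1) + (-30)·C(j-1,2) + (-12)·C(j-1,3).
Continuing: -841, -1225, -1711.
Summing j = 1..9 (9 terms) gives -4959.

-4959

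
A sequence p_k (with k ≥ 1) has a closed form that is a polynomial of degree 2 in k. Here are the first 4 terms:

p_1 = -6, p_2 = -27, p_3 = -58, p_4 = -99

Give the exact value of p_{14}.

1st diffs: -21, -31, -41.
2nd diffs: -10, -10 (constant).
So p_k = -5k^2 - 6k + 5.
Evaluating at k = 14 gives p_{14} = -1059.

-1059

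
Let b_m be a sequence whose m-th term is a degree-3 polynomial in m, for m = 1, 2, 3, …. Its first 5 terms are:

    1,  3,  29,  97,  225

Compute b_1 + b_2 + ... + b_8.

2668

1st diffs: 2, 26, 68, 128.
2nd diffs: 24, 42, 60.
3rd diffs: 18, 18 (constant).
Newton forward-difference form: b_m = 1 + 2·C(m-1,1) + 24·C(m-1,2) + 18·C(m-1,3).
Continuing: 431, 733, 1149.
Summing m = 1..8 (8 terms) gives 2668.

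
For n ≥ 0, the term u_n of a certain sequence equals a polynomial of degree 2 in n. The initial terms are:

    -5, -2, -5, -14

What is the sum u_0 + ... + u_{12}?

-1547

1st diffs: 3, -3, -9.
2nd diffs: -6, -6 (constant).
Newton forward-difference form: u_n = -5 + 3·C(n,1) + (-6)·C(n,2).
Continuing: …, -29, -50, -77, -110, …, u_{12} = -365.
Summing n = 0..12 (13 terms) gives -1547.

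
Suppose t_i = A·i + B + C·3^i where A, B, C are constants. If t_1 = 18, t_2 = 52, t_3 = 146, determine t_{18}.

1937102516

The three given values yield: A + B + 3C = 18; 2A + B + 9C = 52; 3A + B + 27C = 146.
Subtracting the first from the second: A + 6C = 34.
Subtracting the second from the third: A + 18C = 94.
Solving: C = 5, A = 4, then B = -1.
Therefore t_{18} = 72 + (-1) + 5·387420489 = 1937102516.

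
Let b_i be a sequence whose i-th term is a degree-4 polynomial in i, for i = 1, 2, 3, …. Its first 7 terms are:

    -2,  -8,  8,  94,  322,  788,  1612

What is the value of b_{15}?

43412

1st diffs: -6, 16, 86, 228, 466, 824.
2nd diffs: 22, 70, 142, 238, 358.
3rd diffs: 48, 72, 96, 120.
4th diffs: 24, 24, 24 (constant).
So b_i = i^4 - 2i^3 - 2i^2 - i + 2.
Evaluating at i = 15 gives b_{15} = 43412.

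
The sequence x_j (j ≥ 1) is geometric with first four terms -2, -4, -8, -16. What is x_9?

-512

Common ratio r = 2.
x_j = (-2)·2^(j-1).
x_9 = (-2)·2^8 = -512.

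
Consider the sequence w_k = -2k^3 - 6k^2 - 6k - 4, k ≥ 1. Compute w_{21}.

w_{21} = -2·21^3 - 6·21^2 - 6·21 - 4 = -21298.

-21298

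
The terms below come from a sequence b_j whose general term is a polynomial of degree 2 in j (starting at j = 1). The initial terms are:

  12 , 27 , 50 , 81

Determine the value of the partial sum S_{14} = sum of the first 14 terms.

4445

1st diffs: 15, 23, 31.
2nd diffs: 8, 8 (constant).
So b_j = 4j^2 + 3j + 5.
Continuing: …, 120, 167, 222, 285, …, b_{14} = 831.
Summing j = 1..14 (14 terms) gives 4445.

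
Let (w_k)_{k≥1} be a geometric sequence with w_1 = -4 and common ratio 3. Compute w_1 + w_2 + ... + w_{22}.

w_k = (-4)·3^(k-1).
S = (-4)·(3^22 - 1)/(3 - 1) = (-4)·(31381059609 - 1)/(2) = -62762119216.

-62762119216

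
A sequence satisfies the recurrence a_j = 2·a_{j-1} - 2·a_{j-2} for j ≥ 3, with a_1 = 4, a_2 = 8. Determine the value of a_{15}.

-512

a_3 = 8, a_4 = 0, a_5 = -16, …, a_{12} = 0, a_{13} = -256, a_{14} = -512, a_{15} = -512.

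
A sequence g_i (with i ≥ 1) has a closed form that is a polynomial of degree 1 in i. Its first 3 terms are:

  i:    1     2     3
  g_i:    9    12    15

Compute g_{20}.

66

1st diffs: 3, 3 (constant).
So g_i = 3i + 6.
Evaluating at i = 20 gives g_{20} = 66.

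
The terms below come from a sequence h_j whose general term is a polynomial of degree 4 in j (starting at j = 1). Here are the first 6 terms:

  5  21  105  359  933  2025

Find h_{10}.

17213

1st diffs: 16, 84, 254, 574, 1092.
2nd diffs: 68, 170, 320, 518.
3rd diffs: 102, 150, 198.
4th diffs: 48, 48 (constant).
Newton forward-difference form: h_j = 5 + 16·C(j-1,1) + 68·C(j-1,2) + 102·C(j-1,3) + 48·C(j-1,4).
At j = 10: j-1 = 9, so h_{10} = 5 + 144 + 2448 + 8568 + 6048 = 17213.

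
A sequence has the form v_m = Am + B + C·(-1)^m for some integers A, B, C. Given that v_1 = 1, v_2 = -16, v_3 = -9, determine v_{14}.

-76

At m = 1, 2, 3: A + B - C = 1; 2A + B + C = -16; 3A + B - C = -9.
Subtracting the first from the second: A + 2C = -17.
Subtracting the second from the third: A - 2C = 7.
Solving: C = -6, A = -5, then B = 0.
Therefore v_{14} = -70 + 0 + (-6)·1 = -76.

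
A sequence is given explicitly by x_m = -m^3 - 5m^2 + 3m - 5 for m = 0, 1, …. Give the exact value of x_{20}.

x_{20} = -1·20^3 - 5·20^2 + 3·20 - 5 = -9945.

-9945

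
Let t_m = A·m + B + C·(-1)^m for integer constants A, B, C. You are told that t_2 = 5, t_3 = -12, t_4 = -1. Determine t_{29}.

Write the equations: 2A + B + C = 5; 3A + B - C = -12; 4A + B + C = -1.
Subtracting the first from the second: A - 2C = -17.
Subtracting the second from the third: A + 2C = 11.
Solving: C = 7, A = -3, then B = 4.
Hence t_{29} = -3·29 + 4 + 7·(-1) = -90.

-90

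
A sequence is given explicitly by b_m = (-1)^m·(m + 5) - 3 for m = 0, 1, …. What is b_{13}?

(-1)^13 = -1; m + 5 at m=13 is 18; so b_{13} = -21.

-21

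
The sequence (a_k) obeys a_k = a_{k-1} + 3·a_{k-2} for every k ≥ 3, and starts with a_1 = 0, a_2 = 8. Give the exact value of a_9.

Compute successive terms:
a_3 = 8;  a_4 = 32;  a_5 = 56;  a_6 = 152;  a_7 = 320;  a_8 = 776;  a_9 = 1736.

1736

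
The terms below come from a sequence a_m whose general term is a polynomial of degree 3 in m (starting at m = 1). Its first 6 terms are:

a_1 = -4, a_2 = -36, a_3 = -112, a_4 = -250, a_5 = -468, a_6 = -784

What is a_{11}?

-4464

1st diffs: -32, -76, -138, -218, -316.
2nd diffs: -44, -62, -80, -98.
3rd diffs: -18, -18, -18 (constant).
Newton forward-difference form: a_m = -4 + (-32)·C(m-1,1) + (-44)·C(m-1,2) + (-18)·C(m-1,3).
At m = 11: m-1 = 10, so a_{11} = -4 - 320 - 1980 - 2160 = -4464.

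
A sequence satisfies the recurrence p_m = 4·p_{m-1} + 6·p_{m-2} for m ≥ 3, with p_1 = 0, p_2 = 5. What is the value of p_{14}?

Step forward from the initial values:
p_3 = 20; p_4 = 110; p_5 = 560; …; p_{11} = 10625600; p_{12} = 54852320; p_{13} = 283162880; p_{14} = 1461765440.

1461765440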